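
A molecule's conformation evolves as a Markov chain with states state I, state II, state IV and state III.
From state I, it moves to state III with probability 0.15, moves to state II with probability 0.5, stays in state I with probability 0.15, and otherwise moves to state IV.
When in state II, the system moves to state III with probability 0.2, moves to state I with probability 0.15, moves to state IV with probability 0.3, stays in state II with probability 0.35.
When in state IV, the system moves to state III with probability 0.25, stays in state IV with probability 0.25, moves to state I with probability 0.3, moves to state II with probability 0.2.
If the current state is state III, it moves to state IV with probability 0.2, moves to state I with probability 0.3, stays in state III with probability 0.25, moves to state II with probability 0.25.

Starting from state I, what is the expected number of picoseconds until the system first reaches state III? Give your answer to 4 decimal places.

5.1698

Let t(s) be the expected number of picoseconds to first reach state III from state s, with t(state III) = 0. Conditioning on the first picosecond:
t(state I) = 1 + 0.15·t(state I) + 0.5·t(state II) + 0.2·t(state IV)
t(state II) = 1 + 0.15·t(state I) + 0.35·t(state II) + 0.3·t(state IV)
t(state IV) = 1 + 0.3·t(state I) + 0.2·t(state II) + 0.25·t(state IV)
Solving: t(state I) = 5.1698, t(state II) = 4.9050, t(state IV) = 4.7093.
Expected picoseconds from state I to state III: 5.1698.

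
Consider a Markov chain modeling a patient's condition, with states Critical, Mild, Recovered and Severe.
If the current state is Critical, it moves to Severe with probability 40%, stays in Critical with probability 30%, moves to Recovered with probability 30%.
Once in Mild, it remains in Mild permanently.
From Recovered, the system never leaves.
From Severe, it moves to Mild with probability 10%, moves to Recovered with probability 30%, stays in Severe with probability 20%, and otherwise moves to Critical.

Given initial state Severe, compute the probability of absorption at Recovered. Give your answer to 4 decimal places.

Let h(s) be the probability of absorption at Recovered starting from transient state s. Then h(Recovered) = 1 and h(Mild) = 0. By first-step analysis:
h(Critical) = 0.3·h(Critical) + 0.3·1 + 0.4·h(Severe)
h(Severe) = 0.4·h(Critical) + 0.1·0 + 0.3·1 + 0.2·h(Severe)
Solving: h(Critical) = 0.9000, h(Severe) = 0.8250.
Starting from Severe, the probability is 0.8250.

0.8250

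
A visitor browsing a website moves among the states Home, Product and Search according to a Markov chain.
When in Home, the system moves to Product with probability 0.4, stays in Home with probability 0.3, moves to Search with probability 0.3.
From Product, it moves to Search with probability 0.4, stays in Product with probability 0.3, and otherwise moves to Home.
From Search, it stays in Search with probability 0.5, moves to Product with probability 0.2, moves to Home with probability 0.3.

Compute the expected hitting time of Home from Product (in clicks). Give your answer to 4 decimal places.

3.3333

Let t(s) be the expected number of clicks to first reach Home from state s, with t(Home) = 0. Conditioning on the first click:
t(Product) = 1 + 0.3·t(Product) + 0.4·t(Search)
t(Search) = 1 + 0.2·t(Product) + 0.5·t(Search)
Solving: t(Product) = 3.3333, t(Search) = 3.3333.
Expected clicks from Product to Home: 3.3333.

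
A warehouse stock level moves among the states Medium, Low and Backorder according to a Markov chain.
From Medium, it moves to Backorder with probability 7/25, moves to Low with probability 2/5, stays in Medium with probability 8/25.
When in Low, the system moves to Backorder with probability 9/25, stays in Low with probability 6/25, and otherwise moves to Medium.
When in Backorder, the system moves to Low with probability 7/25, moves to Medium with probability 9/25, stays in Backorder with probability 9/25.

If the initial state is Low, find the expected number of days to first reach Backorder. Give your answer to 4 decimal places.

3.0269

Let t(s) be the expected number of days to first reach Backorder from state s, with t(Backorder) = 0. Conditioning on the first day:
t(Medium) = 1 + 0.32·t(Medium) + 0.4·t(Low)
t(Low) = 1 + 0.4·t(Medium) + 0.24·t(Low)
Solving: t(Medium) = 3.2511, t(Low) = 3.0269.
Expected days from Low to Backorder: 3.0269.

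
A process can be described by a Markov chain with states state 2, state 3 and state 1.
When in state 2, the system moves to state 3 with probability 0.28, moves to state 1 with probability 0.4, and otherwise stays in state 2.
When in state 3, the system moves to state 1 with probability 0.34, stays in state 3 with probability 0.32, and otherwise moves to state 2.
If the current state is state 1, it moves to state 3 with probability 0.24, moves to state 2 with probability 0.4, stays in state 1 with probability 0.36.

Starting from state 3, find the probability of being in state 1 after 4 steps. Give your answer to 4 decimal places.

0.3687

Propagate the distribution vector 4 steps from state 3.
After 0 steps: (0.0000, 1.0000, 0.0000)
After 1 step: (0.3400, 0.3200, 0.3400)
After 2 steps: (0.3536, 0.2792, 0.3672)
After 3 steps: (0.3550, 0.2765, 0.3686)
After 4 steps: (0.3550, 0.2763, 0.3687)
P(in state 1 after 4 steps) = 0.3687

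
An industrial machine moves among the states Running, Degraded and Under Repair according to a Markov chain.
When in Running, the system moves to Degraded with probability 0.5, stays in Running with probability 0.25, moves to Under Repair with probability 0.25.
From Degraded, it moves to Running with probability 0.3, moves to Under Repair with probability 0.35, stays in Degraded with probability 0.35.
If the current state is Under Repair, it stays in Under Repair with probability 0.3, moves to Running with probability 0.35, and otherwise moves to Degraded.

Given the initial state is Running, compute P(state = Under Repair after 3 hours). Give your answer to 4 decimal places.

0.3044

Propagate the distribution vector 3 hours from Running.
After 0 hours: (1.0000, 0.0000, 0.0000)
After 1 hour: (0.2500, 0.5000, 0.2500)
After 2 hours: (0.3000, 0.3875, 0.3125)
After 3 hours: (0.3006, 0.3950, 0.3044)
P(in Under Repair after 3 hours) = 0.3044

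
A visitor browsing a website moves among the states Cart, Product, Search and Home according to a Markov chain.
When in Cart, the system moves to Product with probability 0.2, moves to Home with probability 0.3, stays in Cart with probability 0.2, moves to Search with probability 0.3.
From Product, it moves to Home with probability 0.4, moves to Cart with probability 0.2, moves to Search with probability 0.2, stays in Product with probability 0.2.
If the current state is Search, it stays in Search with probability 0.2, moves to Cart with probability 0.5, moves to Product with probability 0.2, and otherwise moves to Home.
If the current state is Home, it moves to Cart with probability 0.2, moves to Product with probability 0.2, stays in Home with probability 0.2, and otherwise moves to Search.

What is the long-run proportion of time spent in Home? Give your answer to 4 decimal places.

0.2407

Let the stationary distribution be π with π = πP and π_1 + π_2 + π_3 + π_4 = 1.
π_1 = 0.2·π_1 + 0.2·π_2 + 0.5·π_3 + 0.2·π_4
π_2 = 0.2·π_1 + 0.2·π_2 + 0.2·π_3 + 0.2·π_4
π_3 = 0.3·π_1 + 0.2·π_2 + 0.2·π_3 + 0.4·π_4
Solving with the normalization constraint gives π = (0.2829, 0.2000, 0.2764, 0.2407).
So the stationary probability of Home is 0.2407.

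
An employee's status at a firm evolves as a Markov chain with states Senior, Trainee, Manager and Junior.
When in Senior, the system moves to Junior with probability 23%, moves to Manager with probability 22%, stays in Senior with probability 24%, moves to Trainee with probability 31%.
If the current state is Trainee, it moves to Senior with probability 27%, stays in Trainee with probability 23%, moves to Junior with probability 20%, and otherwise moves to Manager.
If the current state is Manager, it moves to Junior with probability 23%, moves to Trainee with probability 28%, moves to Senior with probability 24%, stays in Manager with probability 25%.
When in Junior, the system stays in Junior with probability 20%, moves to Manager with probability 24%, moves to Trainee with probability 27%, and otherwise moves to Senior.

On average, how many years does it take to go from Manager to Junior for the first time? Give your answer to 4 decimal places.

4.5088

Let t(s) be the expected number of years to first reach Junior from state s, with t(Junior) = 0. Conditioning on the first year:
t(Senior) = 1 + 0.24·t(Senior) + 0.31·t(Trainee) + 0.22·t(Manager)
t(Trainee) = 1 + 0.27·t(Senior) + 0.23·t(Trainee) + 0.3·t(Manager)
t(Manager) = 1 + 0.24·t(Senior) + 0.28·t(Trainee) + 0.25·t(Manager)
Solving: t(Senior) = 4.5127, t(Trainee) = 4.6378, t(Manager) = 4.5088.
Expected years from Manager to Junior: 4.5088.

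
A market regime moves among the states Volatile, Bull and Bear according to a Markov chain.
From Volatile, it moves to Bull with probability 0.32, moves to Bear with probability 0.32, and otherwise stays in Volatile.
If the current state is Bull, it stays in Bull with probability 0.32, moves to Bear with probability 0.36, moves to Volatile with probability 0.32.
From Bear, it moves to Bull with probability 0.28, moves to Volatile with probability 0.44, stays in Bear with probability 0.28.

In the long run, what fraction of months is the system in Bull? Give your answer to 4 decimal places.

0.3072

Let the stationary distribution be π with π = πP and π_1 + π_2 + π_3 = 1.
π_1 = 0.36·π_1 + 0.32·π_2 + 0.44·π_3
π_2 = 0.32·π_1 + 0.32·π_2 + 0.28·π_3
Solving with the normalization constraint gives π = (0.3733, 0.3072, 0.3195).
So the stationary probability of Bull is 0.3072.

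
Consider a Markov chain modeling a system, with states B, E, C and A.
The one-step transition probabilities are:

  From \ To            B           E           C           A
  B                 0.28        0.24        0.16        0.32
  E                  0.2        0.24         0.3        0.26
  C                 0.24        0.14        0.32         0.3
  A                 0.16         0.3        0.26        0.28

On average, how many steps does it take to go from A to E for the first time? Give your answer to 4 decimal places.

Let t(s) be the expected number of steps to first reach E from state s, with t(E) = 0. Conditioning on the first step:
t(B) = 1 + 0.28·t(B) + 0.16·t(C) + 0.32·t(A)
t(C) = 1 + 0.24·t(B) + 0.32·t(C) + 0.3·t(A)
t(A) = 1 + 0.16·t(B) + 0.26·t(C) + 0.28·t(A)
Solving: t(B) = 4.2455, t(C) = 4.7556, t(A) = 4.0497.
Expected steps from A to E: 4.0497.

4.0497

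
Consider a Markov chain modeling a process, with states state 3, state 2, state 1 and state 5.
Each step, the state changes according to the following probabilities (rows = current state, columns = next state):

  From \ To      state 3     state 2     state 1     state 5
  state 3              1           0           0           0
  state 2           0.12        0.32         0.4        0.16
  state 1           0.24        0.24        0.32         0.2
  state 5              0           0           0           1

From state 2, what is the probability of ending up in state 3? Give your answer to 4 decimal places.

0.4847

Let h(s) be the probability of absorption at state 3 starting from transient state s. Then h(state 3) = 1 and h(state 5) = 0. By first-step analysis:
h(state 2) = 0.12·1 + 0.32·h(state 2) + 0.4·h(state 1) + 0.16·0
h(state 1) = 0.24·1 + 0.24·h(state 2) + 0.32·h(state 1) + 0.2·0
Solving: h(state 2) = 0.4847, h(state 1) = 0.5240.
Starting from state 2, the probability is 0.4847.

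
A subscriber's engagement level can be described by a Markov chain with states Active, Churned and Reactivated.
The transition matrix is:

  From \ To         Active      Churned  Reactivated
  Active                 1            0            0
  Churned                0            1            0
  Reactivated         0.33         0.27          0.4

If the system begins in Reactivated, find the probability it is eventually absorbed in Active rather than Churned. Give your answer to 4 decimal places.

0.5500

Let h(s) be the probability of absorption at Active starting from transient state s. Then h(Active) = 1 and h(Churned) = 0. By first-step analysis:
h(Reactivated) = 0.33·1 + 0.27·0 + 0.4·h(Reactivated)
Solving: h(Reactivated) = 0.5500.
Starting from Reactivated, the probability is 0.5500.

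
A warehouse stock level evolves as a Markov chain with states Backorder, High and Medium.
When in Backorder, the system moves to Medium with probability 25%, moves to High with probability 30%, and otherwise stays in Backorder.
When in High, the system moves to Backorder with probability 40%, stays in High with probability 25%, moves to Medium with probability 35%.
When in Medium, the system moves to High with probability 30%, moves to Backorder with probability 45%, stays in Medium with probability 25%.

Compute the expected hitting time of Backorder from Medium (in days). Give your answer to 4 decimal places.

2.2951

Let t(s) be the expected number of days to first reach Backorder from state s, with t(Backorder) = 0. Conditioning on the first day:
t(High) = 1 + 0.25·t(High) + 0.35·t(Medium)
t(Medium) = 1 + 0.3·t(High) + 0.25·t(Medium)
Solving: t(High) = 2.4044, t(Medium) = 2.2951.
Expected days from Medium to Backorder: 2.2951.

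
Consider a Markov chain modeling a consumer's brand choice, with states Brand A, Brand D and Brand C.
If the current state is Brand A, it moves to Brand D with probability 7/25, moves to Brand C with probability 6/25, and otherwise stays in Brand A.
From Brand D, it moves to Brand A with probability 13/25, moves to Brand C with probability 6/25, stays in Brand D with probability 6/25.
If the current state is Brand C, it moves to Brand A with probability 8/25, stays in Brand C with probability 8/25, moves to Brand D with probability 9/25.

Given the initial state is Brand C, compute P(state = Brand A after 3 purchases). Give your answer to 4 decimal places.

Propagate the distribution vector 3 purchases from Brand C.
After 0 purchases: (0.0000, 0.0000, 1.0000)
After 1 purchase: (0.3200, 0.3600, 0.3200)
After 2 purchases: (0.4432, 0.2912, 0.2656)
After 3 purchases: (0.4492, 0.2896, 0.2612)
P(in Brand A after 3 purchases) = 0.4492

0.4492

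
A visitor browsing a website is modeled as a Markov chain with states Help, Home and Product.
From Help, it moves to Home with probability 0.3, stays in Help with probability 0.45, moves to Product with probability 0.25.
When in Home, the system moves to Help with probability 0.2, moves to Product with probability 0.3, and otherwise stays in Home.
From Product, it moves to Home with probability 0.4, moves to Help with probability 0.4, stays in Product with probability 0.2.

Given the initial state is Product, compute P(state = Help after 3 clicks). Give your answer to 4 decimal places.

Propagate the distribution vector 3 clicks from Product.
After 0 clicks: (0.0000, 0.0000, 1.0000)
After 1 click: (0.4000, 0.4000, 0.2000)
After 2 clicks: (0.3400, 0.4000, 0.2600)
After 3 clicks: (0.3370, 0.4060, 0.2570)
P(in Help after 3 clicks) = 0.3370

0.3370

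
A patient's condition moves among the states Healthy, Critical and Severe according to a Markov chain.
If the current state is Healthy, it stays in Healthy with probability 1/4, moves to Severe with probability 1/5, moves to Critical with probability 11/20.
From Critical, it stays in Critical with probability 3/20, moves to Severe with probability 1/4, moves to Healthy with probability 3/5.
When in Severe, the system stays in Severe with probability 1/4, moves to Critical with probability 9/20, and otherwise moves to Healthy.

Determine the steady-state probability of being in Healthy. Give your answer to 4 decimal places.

0.3933

Let the stationary distribution be π with π = πP and π_1 + π_2 + π_3 = 1.
π_1 = 0.25·π_1 + 0.6·π_2 + 0.3·π_3
π_2 = 0.55·π_1 + 0.15·π_2 + 0.45·π_3
Solving with the normalization constraint gives π = (0.3933, 0.3764, 0.2303).
So the stationary probability of Healthy is 0.3933.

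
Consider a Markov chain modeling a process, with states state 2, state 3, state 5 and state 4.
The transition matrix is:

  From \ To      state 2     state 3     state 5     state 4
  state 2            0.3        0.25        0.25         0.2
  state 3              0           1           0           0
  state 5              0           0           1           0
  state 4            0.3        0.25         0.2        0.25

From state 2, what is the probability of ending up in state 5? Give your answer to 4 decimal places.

0.4892

Let h(s) be the probability of absorption at state 5 starting from transient state s. Then h(state 5) = 1 and h(state 3) = 0. By first-step analysis:
h(state 2) = 0.3·h(state 2) + 0.25·0 + 0.25·1 + 0.2·h(state 4)
h(state 4) = 0.3·h(state 2) + 0.25·0 + 0.2·1 + 0.25·h(state 4)
Solving: h(state 2) = 0.4892, h(state 4) = 0.4624.
Starting from state 2, the probability is 0.4892.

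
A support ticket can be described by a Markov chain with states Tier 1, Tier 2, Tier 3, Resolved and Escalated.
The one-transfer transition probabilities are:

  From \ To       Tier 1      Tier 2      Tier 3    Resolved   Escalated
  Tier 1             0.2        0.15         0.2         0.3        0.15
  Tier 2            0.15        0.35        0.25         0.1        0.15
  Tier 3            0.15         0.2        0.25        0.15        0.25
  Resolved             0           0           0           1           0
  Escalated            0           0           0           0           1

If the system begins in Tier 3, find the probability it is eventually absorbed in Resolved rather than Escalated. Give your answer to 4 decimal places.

Let h(s) be the probability of absorption at Resolved starting from transient state s. Then h(Resolved) = 1 and h(Escalated) = 0. By first-step analysis:
h(Tier 1) = 0.2·h(Tier 1) + 0.15·h(Tier 2) + 0.2·h(Tier 3) + 0.3·1 + 0.15·0
h(Tier 2) = 0.15·h(Tier 1) + 0.35·h(Tier 2) + 0.25·h(Tier 3) + 0.1·1 + 0.15·0
h(Tier 3) = 0.15·h(Tier 1) + 0.2·h(Tier 2) + 0.25·h(Tier 3) + 0.15·1 + 0.25·0
Solving: h(Tier 1) = 0.5683, h(Tier 2) = 0.4520, h(Tier 3) = 0.4342.
Starting from Tier 3, the probability is 0.4342.

0.4342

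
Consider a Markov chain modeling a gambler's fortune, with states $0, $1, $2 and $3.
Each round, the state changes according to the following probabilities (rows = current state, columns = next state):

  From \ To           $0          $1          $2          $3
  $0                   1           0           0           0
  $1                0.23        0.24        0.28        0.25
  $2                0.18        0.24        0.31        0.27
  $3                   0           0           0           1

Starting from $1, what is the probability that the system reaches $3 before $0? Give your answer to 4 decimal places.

Let h(s) be the probability of absorption at $3 starting from transient state s. Then h($3) = 1 and h($0) = 0. By first-step analysis:
h($1) = 0.23·0 + 0.24·h($1) + 0.28·h($2) + 0.25·1
h($2) = 0.18·0 + 0.24·h($1) + 0.31·h($2) + 0.27·1
Solving: h($1) = 0.5427, h($2) = 0.5801.
Starting from $1, the probability is 0.5427.

0.5427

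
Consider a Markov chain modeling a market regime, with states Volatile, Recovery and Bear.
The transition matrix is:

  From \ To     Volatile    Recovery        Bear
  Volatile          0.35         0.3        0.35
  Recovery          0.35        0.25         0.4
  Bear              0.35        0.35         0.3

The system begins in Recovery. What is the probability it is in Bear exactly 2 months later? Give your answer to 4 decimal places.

Sum over the intermediate state after 1 month:
P = P(Recovery→Volatile)·P(Volatile→Bear) + P(Recovery→Recovery)·P(Recovery→Bear) + P(Recovery→Bear)·P(Bear→Bear)
  = 0.35×0.35 + 0.25×0.4 + 0.4×0.3
  = 0.1225 + 0.1000 + 0.1200 = 0.3425

0.3425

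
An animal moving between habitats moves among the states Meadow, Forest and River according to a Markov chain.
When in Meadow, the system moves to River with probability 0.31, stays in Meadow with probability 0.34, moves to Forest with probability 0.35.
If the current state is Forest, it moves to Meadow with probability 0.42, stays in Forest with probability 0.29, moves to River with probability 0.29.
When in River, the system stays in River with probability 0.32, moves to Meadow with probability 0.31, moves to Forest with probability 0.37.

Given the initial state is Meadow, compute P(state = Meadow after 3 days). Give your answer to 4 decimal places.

Propagate the distribution vector 3 days from Meadow.
After 0 days: (1.0000, 0.0000, 0.0000)
After 1 day: (0.3400, 0.3500, 0.3100)
After 2 days: (0.3587, 0.3352, 0.3061)
After 3 days: (0.3576, 0.3360, 0.3064)
P(in Meadow after 3 days) = 0.3576

0.3576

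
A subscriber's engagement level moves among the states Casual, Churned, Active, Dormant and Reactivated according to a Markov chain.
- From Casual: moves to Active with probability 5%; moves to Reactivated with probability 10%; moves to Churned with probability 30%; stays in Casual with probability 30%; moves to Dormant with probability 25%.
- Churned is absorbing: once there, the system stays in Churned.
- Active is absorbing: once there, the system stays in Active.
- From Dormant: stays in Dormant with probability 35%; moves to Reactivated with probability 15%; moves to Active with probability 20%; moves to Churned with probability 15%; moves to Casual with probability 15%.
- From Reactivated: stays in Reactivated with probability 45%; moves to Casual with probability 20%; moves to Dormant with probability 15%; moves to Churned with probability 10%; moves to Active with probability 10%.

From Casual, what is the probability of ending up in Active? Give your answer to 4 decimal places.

Let h(s) be the probability of absorption at Active starting from transient state s. Then h(Active) = 1 and h(Churned) = 0. By first-step analysis:
h(Casual) = 0.3·h(Casual) + 0.3·0 + 0.05·1 + 0.25·h(Dormant) + 0.1·h(Reactivated)
h(Dormant) = 0.15·h(Casual) + 0.15·0 + 0.2·1 + 0.35·h(Dormant) + 0.15·h(Reactivated)
h(Reactivated) = 0.2·h(Casual) + 0.1·0 + 0.1·1 + 0.15·h(Dormant) + 0.45·h(Reactivated)
Solving: h(Casual) = 0.3009, h(Dormant) = 0.4742, h(Reactivated) = 0.4205.
Starting from Casual, the probability is 0.3009.

0.3009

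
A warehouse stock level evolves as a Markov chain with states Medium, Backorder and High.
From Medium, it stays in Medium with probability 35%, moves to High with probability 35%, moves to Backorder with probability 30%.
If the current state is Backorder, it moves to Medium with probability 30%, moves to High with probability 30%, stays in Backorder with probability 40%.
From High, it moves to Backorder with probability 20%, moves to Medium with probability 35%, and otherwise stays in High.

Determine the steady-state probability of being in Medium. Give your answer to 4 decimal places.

0.3354

Let the stationary distribution be π with π = πP and π_1 + π_2 + π_3 = 1.
π_1 = 0.35·π_1 + 0.3·π_2 + 0.35·π_3
π_2 = 0.3·π_1 + 0.4·π_2 + 0.2·π_3
Solving with the normalization constraint gives π = (0.3354, 0.2919, 0.3727).
So the stationary probability of Medium is 0.3354.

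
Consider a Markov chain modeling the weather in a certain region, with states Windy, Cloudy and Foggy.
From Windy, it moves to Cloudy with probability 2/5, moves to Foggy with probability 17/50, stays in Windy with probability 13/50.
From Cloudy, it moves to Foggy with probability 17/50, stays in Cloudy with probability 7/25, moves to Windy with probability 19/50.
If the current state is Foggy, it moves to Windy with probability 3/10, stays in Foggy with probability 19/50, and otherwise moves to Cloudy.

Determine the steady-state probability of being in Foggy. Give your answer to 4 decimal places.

Let the stationary distribution be π with π = πP and π_1 + π_2 + π_3 = 1.
π_1 = 0.26·π_1 + 0.38·π_2 + 0.3·π_3
π_2 = 0.4·π_1 + 0.28·π_2 + 0.32·π_3
Solving with the normalization constraint gives π = (0.3140, 0.3318, 0.3542).
So the stationary probability of Foggy is 0.3542.

0.3542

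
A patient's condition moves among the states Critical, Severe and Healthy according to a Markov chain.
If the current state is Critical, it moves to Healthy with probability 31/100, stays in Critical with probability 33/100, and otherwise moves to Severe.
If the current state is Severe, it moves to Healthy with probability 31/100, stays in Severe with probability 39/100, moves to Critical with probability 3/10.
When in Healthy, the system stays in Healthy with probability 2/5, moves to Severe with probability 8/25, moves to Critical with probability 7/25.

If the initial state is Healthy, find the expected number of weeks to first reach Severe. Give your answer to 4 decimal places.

Let t(s) be the expected number of weeks to first reach Severe from state s, with t(Severe) = 0. Conditioning on the first week:
t(Critical) = 1 + 0.33·t(Critical) + 0.31·t(Healthy)
t(Healthy) = 1 + 0.28·t(Critical) + 0.4·t(Healthy)
Solving: t(Critical) = 2.8871, t(Healthy) = 3.0140.
Expected weeks from Healthy to Severe: 3.0140.

3.0140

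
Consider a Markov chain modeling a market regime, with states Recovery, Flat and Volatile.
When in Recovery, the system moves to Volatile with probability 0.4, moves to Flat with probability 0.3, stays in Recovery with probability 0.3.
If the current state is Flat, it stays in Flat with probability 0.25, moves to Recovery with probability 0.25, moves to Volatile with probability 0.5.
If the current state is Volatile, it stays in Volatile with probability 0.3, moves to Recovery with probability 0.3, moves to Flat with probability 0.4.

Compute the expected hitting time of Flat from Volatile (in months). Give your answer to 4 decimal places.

Let t(s) be the expected number of months to first reach Flat from state s, with t(Flat) = 0. Conditioning on the first month:
t(Recovery) = 1 + 0.3·t(Recovery) + 0.4·t(Volatile)
t(Volatile) = 1 + 0.3·t(Recovery) + 0.3·t(Volatile)
Solving: t(Recovery) = 2.9730, t(Volatile) = 2.7027.
Expected months from Volatile to Flat: 2.7027.

2.7027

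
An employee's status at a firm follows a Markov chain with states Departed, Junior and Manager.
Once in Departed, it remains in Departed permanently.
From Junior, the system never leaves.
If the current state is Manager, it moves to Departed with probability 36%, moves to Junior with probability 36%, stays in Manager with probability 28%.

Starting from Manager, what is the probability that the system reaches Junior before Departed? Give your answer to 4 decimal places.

Let h(s) be the probability of absorption at Junior starting from transient state s. Then h(Junior) = 1 and h(Departed) = 0. By first-step analysis:
h(Manager) = 0.36·0 + 0.36·1 + 0.28·h(Manager)
Solving: h(Manager) = 0.5000.
Starting from Manager, the probability is 0.5000.

0.5000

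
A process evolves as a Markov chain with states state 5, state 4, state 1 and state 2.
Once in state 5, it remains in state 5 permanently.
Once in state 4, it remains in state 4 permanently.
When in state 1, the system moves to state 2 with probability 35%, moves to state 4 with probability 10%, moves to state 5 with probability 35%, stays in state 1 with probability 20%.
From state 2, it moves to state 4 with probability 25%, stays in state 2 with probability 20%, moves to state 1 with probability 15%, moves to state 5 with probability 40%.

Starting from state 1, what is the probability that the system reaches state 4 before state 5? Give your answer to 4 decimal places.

0.2851

Let h(s) be the probability of absorption at state 4 starting from transient state s. Then h(state 4) = 1 and h(state 5) = 0. By first-step analysis:
h(state 1) = 0.35·0 + 0.1·1 + 0.2·h(state 1) + 0.35·h(state 2)
h(state 2) = 0.4·0 + 0.25·1 + 0.15·h(state 1) + 0.2·h(state 2)
Solving: h(state 1) = 0.2851, h(state 2) = 0.3660.
Starting from state 1, the probability is 0.2851.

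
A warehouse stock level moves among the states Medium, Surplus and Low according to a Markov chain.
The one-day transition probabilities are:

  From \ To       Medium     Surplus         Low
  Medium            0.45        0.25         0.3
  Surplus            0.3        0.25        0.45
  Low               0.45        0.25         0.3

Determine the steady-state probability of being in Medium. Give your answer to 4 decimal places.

0.4125

Let the stationary distribution be π with π = πP and π_1 + π_2 + π_3 = 1.
π_1 = 0.45·π_1 + 0.3·π_2 + 0.45·π_3
π_2 = 0.25·π_1 + 0.25·π_2 + 0.25·π_3
Solving with the normalization constraint gives π = (0.4125, 0.2500, 0.3375).
So the stationary probability of Medium is 0.4125.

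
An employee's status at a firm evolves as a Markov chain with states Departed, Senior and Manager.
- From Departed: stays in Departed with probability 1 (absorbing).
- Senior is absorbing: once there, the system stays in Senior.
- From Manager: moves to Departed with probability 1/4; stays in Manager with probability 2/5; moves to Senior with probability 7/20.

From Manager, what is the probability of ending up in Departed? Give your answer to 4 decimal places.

0.4167

Let h(s) be the probability of absorption at Departed starting from transient state s. Then h(Departed) = 1 and h(Senior) = 0. By first-step analysis:
h(Manager) = 0.25·1 + 0.35·0 + 0.4·h(Manager)
Solving: h(Manager) = 0.4167.
Starting from Manager, the probability is 0.4167.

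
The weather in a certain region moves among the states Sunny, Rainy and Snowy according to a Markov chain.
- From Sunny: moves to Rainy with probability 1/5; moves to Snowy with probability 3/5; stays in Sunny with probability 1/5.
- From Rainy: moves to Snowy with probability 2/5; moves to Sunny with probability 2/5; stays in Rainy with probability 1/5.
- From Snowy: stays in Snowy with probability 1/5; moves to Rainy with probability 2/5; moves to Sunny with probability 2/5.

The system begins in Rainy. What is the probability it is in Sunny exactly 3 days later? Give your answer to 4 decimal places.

0.3360

Propagate the distribution vector 3 days from Rainy.
After 0 days: (0.0000, 1.0000, 0.0000)
After 1 day: (0.4000, 0.2000, 0.4000)
After 2 days: (0.3200, 0.2800, 0.4000)
After 3 days: (0.3360, 0.2800, 0.3840)
P(in Sunny after 3 days) = 0.3360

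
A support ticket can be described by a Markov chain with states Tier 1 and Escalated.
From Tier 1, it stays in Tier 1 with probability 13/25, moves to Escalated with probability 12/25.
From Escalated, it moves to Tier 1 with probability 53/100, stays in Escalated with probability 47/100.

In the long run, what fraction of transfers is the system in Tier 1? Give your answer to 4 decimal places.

Let the stationary distribution be π with π = πP and π_1 + π_2 = 1.
π_1 = 0.52·π_1 + 0.53·π_2
Solving with the normalization constraint gives π = (0.5248, 0.4752).
So the stationary probability of Tier 1 is 0.5248.

0.5248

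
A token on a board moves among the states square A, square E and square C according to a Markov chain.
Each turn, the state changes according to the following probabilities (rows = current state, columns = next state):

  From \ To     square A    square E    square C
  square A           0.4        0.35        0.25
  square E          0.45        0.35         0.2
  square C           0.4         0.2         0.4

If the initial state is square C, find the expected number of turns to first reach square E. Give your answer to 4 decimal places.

Let t(s) be the expected number of turns to first reach square E from state s, with t(square E) = 0. Conditioning on the first turn:
t(square A) = 1 + 0.4·t(square A) + 0.25·t(square C)
t(square C) = 1 + 0.4·t(square A) + 0.4·t(square C)
Solving: t(square A) = 3.2692, t(square C) = 3.8462.
Expected turns from square C to square E: 3.8462.

3.8462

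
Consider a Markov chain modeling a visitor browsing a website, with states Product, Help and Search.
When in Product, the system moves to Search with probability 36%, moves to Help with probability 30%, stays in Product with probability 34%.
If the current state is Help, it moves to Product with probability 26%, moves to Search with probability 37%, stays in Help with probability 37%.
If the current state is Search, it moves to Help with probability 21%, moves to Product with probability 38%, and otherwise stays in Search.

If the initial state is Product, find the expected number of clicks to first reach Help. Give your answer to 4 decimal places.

Let t(s) be the expected number of clicks to first reach Help from state s, with t(Help) = 0. Conditioning on the first click:
t(Product) = 1 + 0.34·t(Product) + 0.36·t(Search)
t(Search) = 1 + 0.38·t(Product) + 0.41·t(Search)
Solving: t(Product) = 3.7609, t(Search) = 4.1172.
Expected clicks from Product to Help: 3.7609.

3.7609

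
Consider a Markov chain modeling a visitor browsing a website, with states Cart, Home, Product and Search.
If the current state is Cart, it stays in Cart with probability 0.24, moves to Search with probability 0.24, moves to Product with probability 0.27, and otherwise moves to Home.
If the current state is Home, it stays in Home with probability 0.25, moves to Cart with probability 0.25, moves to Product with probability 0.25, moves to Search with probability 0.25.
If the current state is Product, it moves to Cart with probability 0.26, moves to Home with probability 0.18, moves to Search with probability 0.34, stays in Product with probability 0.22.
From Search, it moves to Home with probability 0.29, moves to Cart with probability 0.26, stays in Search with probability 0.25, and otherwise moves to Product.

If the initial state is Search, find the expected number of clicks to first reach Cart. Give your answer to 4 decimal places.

Let t(s) be the expected number of clicks to first reach Cart from state s, with t(Cart) = 0. Conditioning on the first click:
t(Home) = 1 + 0.25·t(Home) + 0.25·t(Product) + 0.25·t(Search)
t(Product) = 1 + 0.18·t(Home) + 0.22·t(Product) + 0.34·t(Search)
t(Search) = 1 + 0.29·t(Home) + 0.2·t(Product) + 0.25·t(Search)
Solving: t(Home) = 3.9215, t(Product) = 3.8802, t(Search) = 3.8844.
Expected clicks from Search to Cart: 3.8844.

3.8844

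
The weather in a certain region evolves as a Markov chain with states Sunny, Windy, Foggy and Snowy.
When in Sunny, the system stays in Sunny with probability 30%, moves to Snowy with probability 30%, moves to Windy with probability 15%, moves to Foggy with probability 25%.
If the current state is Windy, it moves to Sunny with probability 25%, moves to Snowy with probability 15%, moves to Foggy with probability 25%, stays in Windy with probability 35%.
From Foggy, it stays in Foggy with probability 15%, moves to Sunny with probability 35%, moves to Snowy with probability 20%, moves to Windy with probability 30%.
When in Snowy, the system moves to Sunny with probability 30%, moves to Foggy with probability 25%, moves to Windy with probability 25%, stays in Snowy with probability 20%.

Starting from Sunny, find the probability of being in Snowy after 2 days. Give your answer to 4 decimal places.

0.2225

Propagate the distribution vector 2 days from Sunny.
After 0 days: (1.0000, 0.0000, 0.0000, 0.0000)
After 1 day: (0.3000, 0.1500, 0.2500, 0.3000)
After 2 days: (0.3050, 0.2475, 0.2250, 0.2225)
P(in Snowy after 2 days) = 0.2225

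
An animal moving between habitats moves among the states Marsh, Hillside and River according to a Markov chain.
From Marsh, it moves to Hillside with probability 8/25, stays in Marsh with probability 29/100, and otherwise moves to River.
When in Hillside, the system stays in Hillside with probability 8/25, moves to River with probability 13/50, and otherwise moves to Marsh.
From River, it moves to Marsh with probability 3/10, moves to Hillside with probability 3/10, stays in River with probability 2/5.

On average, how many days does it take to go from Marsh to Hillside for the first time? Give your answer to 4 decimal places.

3.2039

Let t(s) be the expected number of days to first reach Hillside from state s, with t(Hillside) = 0. Conditioning on the first day:
t(Marsh) = 1 + 0.29·t(Marsh) + 0.39·t(River)
t(River) = 1 + 0.3·t(Marsh) + 0.4·t(River)
Solving: t(Marsh) = 3.2039, t(River) = 3.2686.
Expected days from Marsh to Hillside: 3.2039.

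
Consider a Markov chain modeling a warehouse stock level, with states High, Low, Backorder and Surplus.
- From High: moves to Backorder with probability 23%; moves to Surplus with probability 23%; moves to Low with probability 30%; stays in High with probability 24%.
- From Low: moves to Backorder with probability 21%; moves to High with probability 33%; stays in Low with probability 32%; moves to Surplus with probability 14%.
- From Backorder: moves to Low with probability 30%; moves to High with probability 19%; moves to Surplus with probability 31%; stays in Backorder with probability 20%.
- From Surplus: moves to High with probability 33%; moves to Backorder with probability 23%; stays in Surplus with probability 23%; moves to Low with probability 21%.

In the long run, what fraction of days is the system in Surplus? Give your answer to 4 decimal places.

0.2217

Let the stationary distribution be π with π = πP and π_1 + π_2 + π_3 + π_4 = 1.
π_1 = 0.24·π_1 + 0.33·π_2 + 0.19·π_3 + 0.33·π_4
π_2 = 0.3·π_1 + 0.32·π_2 + 0.3·π_3 + 0.21·π_4
π_3 = 0.23·π_1 + 0.21·π_2 + 0.2·π_3 + 0.23·π_4
Solving with the normalization constraint gives π = (0.2748, 0.2858, 0.2178, 0.2217).
So the stationary probability of Surplus is 0.2217.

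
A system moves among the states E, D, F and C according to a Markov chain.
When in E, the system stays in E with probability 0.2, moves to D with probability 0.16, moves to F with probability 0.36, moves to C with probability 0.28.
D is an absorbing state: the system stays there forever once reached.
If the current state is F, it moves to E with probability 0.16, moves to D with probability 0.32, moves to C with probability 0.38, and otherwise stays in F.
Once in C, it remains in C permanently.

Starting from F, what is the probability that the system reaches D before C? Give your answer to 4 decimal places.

0.4467

Let h(s) be the probability of absorption at D starting from transient state s. Then h(D) = 1 and h(C) = 0. By first-step analysis:
h(E) = 0.2·h(E) + 0.16·1 + 0.36·h(F) + 0.28·0
h(F) = 0.16·h(E) + 0.32·1 + 0.14·h(F) + 0.38·0
Solving: h(E) = 0.4010, h(F) = 0.4467.
Starting from F, the probability is 0.4467.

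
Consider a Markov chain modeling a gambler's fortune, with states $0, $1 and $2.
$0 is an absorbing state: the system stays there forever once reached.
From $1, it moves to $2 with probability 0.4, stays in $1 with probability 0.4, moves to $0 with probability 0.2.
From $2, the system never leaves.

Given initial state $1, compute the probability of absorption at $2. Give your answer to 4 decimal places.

Let h(s) be the probability of absorption at $2 starting from transient state s. Then h($2) = 1 and h($0) = 0. By first-step analysis:
h($1) = 0.2·0 + 0.4·h($1) + 0.4·1
Solving: h($1) = 0.6667.
Starting from $1, the probability is 0.6667.

0.6667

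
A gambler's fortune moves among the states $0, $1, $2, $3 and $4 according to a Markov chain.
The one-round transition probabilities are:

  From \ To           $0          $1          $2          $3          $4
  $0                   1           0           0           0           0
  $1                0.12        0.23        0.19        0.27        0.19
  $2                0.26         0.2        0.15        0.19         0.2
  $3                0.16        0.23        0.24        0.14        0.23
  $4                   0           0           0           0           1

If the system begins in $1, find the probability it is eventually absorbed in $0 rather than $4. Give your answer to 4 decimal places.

Let h(s) be the probability of absorption at $0 starting from transient state s. Then h($0) = 1 and h($4) = 0. By first-step analysis:
h($1) = 0.12·1 + 0.23·h($1) + 0.19·h($2) + 0.27·h($3) + 0.19·0
h($2) = 0.26·1 + 0.2·h($1) + 0.15·h($2) + 0.19·h($3) + 0.2·0
h($3) = 0.16·1 + 0.23·h($1) + 0.24·h($2) + 0.14·h($3) + 0.23·0
Solving: h($1) = 0.4372, h($2) = 0.5082, h($3) = 0.4448.
Starting from $1, the probability is 0.4372.

0.4372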